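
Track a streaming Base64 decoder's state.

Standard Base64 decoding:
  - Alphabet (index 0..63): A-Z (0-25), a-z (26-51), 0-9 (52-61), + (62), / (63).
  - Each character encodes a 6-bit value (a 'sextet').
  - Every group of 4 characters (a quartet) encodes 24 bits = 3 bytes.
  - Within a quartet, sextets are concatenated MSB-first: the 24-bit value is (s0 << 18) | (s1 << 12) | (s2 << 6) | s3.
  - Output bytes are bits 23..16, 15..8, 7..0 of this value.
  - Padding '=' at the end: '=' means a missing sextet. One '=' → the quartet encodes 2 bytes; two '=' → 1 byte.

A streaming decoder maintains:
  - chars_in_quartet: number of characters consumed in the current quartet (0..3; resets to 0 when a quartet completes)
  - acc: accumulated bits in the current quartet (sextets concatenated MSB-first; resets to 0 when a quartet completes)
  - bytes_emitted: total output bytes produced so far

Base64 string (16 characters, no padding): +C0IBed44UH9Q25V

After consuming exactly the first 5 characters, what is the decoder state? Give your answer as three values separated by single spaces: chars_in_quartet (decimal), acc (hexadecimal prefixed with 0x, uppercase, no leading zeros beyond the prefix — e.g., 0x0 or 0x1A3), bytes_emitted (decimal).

After char 0 ('+'=62): chars_in_quartet=1 acc=0x3E bytes_emitted=0
After char 1 ('C'=2): chars_in_quartet=2 acc=0xF82 bytes_emitted=0
After char 2 ('0'=52): chars_in_quartet=3 acc=0x3E0B4 bytes_emitted=0
After char 3 ('I'=8): chars_in_quartet=4 acc=0xF82D08 -> emit F8 2D 08, reset; bytes_emitted=3
After char 4 ('B'=1): chars_in_quartet=1 acc=0x1 bytes_emitted=3

Answer: 1 0x1 3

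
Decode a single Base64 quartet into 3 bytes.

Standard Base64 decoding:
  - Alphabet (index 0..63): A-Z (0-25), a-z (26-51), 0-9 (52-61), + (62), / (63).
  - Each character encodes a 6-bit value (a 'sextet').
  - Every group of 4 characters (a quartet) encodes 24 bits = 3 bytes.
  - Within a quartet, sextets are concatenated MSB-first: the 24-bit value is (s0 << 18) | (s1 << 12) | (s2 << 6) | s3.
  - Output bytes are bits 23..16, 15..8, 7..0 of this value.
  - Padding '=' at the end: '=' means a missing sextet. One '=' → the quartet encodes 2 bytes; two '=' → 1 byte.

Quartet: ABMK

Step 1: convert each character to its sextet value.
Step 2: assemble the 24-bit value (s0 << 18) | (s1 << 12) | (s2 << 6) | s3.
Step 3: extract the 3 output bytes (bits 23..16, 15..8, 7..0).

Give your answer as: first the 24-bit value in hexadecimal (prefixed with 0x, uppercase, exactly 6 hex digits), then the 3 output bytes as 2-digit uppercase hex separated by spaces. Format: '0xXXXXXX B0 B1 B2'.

Sextets: A=0, B=1, M=12, K=10
24-bit: (0<<18) | (1<<12) | (12<<6) | 10
      = 0x000000 | 0x001000 | 0x000300 | 0x00000A
      = 0x00130A
Bytes: (v>>16)&0xFF=00, (v>>8)&0xFF=13, v&0xFF=0A

Answer: 0x00130A 00 13 0A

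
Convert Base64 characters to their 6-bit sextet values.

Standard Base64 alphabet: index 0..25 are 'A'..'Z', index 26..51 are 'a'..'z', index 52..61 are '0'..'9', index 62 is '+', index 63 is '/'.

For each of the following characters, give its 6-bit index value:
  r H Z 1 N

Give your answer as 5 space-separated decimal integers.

'r': a..z range, 26 + ord('r') − ord('a') = 43
'H': A..Z range, ord('H') − ord('A') = 7
'Z': A..Z range, ord('Z') − ord('A') = 25
'1': 0..9 range, 52 + ord('1') − ord('0') = 53
'N': A..Z range, ord('N') − ord('A') = 13

Answer: 43 7 25 53 13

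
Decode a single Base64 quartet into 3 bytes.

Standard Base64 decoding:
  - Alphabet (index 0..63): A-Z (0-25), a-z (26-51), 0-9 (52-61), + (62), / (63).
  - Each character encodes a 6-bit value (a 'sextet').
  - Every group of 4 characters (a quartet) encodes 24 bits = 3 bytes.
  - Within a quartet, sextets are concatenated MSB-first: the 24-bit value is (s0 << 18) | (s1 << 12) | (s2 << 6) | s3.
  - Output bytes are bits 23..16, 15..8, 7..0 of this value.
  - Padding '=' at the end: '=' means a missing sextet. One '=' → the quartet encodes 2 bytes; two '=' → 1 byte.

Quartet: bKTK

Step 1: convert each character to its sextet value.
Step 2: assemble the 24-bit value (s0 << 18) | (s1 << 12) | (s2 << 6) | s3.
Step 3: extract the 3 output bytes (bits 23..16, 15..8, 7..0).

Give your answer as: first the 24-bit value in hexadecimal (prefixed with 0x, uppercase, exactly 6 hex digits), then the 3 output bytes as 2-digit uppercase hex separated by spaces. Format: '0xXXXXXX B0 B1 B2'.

Sextets: b=27, K=10, T=19, K=10
24-bit: (27<<18) | (10<<12) | (19<<6) | 10
      = 0x6C0000 | 0x00A000 | 0x0004C0 | 0x00000A
      = 0x6CA4CA
Bytes: (v>>16)&0xFF=6C, (v>>8)&0xFF=A4, v&0xFF=CA

Answer: 0x6CA4CA 6C A4 CA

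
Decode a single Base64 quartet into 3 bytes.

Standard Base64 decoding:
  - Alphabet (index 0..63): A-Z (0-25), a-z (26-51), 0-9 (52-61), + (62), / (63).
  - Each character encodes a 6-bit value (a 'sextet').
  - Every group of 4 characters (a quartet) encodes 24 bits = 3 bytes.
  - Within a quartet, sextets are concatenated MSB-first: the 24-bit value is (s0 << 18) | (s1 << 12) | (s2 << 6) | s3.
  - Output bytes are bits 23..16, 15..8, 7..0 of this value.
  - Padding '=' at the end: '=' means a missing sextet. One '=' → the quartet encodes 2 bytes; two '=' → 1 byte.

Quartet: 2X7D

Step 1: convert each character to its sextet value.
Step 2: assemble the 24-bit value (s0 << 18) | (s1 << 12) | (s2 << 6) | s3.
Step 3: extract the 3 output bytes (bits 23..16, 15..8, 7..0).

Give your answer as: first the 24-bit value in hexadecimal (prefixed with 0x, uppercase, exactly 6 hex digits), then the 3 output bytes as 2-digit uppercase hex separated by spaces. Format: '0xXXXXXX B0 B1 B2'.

Answer: 0xD97EC3 D9 7E C3

Derivation:
Sextets: 2=54, X=23, 7=59, D=3
24-bit: (54<<18) | (23<<12) | (59<<6) | 3
      = 0xD80000 | 0x017000 | 0x000EC0 | 0x000003
      = 0xD97EC3
Bytes: (v>>16)&0xFF=D9, (v>>8)&0xFF=7E, v&0xFF=C3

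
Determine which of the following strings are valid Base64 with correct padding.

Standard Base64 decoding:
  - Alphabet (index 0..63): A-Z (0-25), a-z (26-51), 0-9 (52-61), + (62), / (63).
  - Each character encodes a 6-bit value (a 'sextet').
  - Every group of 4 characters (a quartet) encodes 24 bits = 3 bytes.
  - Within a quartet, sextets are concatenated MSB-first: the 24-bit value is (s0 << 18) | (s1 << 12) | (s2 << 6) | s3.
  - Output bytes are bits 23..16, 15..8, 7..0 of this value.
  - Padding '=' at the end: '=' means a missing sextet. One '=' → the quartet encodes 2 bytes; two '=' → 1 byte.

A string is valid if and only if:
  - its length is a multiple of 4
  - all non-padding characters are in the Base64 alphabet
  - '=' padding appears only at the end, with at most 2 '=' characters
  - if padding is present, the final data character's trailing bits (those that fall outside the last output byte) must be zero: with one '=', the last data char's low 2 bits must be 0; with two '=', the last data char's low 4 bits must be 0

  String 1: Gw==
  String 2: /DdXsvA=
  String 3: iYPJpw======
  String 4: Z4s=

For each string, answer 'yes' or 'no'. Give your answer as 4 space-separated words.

String 1: 'Gw==' → valid
String 2: '/DdXsvA=' → valid
String 3: 'iYPJpw======' → invalid (6 pad chars (max 2))
String 4: 'Z4s=' → valid

Answer: yes yes no yes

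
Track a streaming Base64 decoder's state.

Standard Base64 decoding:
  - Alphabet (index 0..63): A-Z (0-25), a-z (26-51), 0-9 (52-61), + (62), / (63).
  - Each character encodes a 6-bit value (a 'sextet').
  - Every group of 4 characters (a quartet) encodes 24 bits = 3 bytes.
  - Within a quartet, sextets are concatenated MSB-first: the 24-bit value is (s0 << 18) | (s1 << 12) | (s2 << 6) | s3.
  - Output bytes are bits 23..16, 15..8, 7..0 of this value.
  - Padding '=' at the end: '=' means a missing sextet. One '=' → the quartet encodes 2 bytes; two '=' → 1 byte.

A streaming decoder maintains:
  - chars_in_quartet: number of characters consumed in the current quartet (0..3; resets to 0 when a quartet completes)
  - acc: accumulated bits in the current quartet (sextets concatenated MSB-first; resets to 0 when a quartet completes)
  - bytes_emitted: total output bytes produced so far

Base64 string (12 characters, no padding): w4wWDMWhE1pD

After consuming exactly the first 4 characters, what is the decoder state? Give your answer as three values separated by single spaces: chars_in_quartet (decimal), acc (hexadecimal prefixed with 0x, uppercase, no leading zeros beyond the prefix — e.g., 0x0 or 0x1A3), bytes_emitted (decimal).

After char 0 ('w'=48): chars_in_quartet=1 acc=0x30 bytes_emitted=0
After char 1 ('4'=56): chars_in_quartet=2 acc=0xC38 bytes_emitted=0
After char 2 ('w'=48): chars_in_quartet=3 acc=0x30E30 bytes_emitted=0
After char 3 ('W'=22): chars_in_quartet=4 acc=0xC38C16 -> emit C3 8C 16, reset; bytes_emitted=3

Answer: 0 0x0 3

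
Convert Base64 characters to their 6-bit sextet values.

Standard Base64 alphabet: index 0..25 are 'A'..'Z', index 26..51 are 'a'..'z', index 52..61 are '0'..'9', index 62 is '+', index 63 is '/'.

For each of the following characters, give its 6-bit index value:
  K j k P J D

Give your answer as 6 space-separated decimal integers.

Answer: 10 35 36 15 9 3

Derivation:
'K': A..Z range, ord('K') − ord('A') = 10
'j': a..z range, 26 + ord('j') − ord('a') = 35
'k': a..z range, 26 + ord('k') − ord('a') = 36
'P': A..Z range, ord('P') − ord('A') = 15
'J': A..Z range, ord('J') − ord('A') = 9
'D': A..Z range, ord('D') − ord('A') = 3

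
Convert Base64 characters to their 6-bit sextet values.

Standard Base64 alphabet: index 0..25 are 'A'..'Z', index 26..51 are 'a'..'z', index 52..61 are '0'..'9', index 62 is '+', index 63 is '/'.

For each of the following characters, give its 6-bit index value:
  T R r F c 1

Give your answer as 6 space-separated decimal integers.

Answer: 19 17 43 5 28 53

Derivation:
'T': A..Z range, ord('T') − ord('A') = 19
'R': A..Z range, ord('R') − ord('A') = 17
'r': a..z range, 26 + ord('r') − ord('a') = 43
'F': A..Z range, ord('F') − ord('A') = 5
'c': a..z range, 26 + ord('c') − ord('a') = 28
'1': 0..9 range, 52 + ord('1') − ord('0') = 53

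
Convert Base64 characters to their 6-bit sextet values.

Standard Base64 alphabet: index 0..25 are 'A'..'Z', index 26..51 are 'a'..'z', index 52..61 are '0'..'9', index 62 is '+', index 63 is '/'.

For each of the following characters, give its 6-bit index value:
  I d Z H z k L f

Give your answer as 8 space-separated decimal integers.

Answer: 8 29 25 7 51 36 11 31

Derivation:
'I': A..Z range, ord('I') − ord('A') = 8
'd': a..z range, 26 + ord('d') − ord('a') = 29
'Z': A..Z range, ord('Z') − ord('A') = 25
'H': A..Z range, ord('H') − ord('A') = 7
'z': a..z range, 26 + ord('z') − ord('a') = 51
'k': a..z range, 26 + ord('k') − ord('a') = 36
'L': A..Z range, ord('L') − ord('A') = 11
'f': a..z range, 26 + ord('f') − ord('a') = 31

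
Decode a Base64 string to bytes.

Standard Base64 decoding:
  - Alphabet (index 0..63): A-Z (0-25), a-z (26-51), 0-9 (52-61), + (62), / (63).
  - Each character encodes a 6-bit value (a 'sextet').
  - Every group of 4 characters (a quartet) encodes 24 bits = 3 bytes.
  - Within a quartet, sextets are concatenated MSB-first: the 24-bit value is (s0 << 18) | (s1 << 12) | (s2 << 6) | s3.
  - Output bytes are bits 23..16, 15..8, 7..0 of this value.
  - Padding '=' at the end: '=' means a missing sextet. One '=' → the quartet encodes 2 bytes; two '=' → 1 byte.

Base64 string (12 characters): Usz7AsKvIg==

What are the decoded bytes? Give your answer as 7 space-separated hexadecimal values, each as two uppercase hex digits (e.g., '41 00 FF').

After char 0 ('U'=20): chars_in_quartet=1 acc=0x14 bytes_emitted=0
After char 1 ('s'=44): chars_in_quartet=2 acc=0x52C bytes_emitted=0
After char 2 ('z'=51): chars_in_quartet=3 acc=0x14B33 bytes_emitted=0
After char 3 ('7'=59): chars_in_quartet=4 acc=0x52CCFB -> emit 52 CC FB, reset; bytes_emitted=3
After char 4 ('A'=0): chars_in_quartet=1 acc=0x0 bytes_emitted=3
After char 5 ('s'=44): chars_in_quartet=2 acc=0x2C bytes_emitted=3
After char 6 ('K'=10): chars_in_quartet=3 acc=0xB0A bytes_emitted=3
After char 7 ('v'=47): chars_in_quartet=4 acc=0x2C2AF -> emit 02 C2 AF, reset; bytes_emitted=6
After char 8 ('I'=8): chars_in_quartet=1 acc=0x8 bytes_emitted=6
After char 9 ('g'=32): chars_in_quartet=2 acc=0x220 bytes_emitted=6
Padding '==': partial quartet acc=0x220 -> emit 22; bytes_emitted=7

Answer: 52 CC FB 02 C2 AF 22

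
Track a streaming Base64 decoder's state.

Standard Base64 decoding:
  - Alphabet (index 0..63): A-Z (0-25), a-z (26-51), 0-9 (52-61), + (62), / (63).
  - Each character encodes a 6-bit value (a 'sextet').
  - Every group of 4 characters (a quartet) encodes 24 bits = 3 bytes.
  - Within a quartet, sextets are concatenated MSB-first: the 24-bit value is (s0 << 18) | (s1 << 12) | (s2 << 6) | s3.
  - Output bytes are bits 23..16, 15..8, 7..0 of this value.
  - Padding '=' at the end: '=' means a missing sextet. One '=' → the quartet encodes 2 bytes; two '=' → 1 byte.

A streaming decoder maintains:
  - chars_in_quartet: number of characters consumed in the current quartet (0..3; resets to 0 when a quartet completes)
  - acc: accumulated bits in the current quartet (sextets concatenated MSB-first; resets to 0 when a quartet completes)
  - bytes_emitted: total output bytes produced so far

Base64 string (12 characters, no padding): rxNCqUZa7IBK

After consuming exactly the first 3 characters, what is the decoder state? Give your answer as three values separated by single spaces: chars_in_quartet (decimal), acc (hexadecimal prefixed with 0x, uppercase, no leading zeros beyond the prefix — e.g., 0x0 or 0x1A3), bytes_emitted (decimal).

After char 0 ('r'=43): chars_in_quartet=1 acc=0x2B bytes_emitted=0
After char 1 ('x'=49): chars_in_quartet=2 acc=0xAF1 bytes_emitted=0
After char 2 ('N'=13): chars_in_quartet=3 acc=0x2BC4D bytes_emitted=0

Answer: 3 0x2BC4D 0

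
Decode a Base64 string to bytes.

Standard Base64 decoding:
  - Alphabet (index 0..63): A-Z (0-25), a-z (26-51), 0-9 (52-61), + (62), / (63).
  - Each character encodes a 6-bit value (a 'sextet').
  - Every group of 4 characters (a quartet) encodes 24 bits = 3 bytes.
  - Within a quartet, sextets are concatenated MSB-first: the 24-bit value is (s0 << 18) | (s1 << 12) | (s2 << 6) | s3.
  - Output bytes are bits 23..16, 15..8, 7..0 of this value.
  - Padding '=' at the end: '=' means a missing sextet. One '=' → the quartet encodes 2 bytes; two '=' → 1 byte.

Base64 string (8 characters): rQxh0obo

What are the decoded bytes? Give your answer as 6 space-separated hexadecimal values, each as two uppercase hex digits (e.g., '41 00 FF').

After char 0 ('r'=43): chars_in_quartet=1 acc=0x2B bytes_emitted=0
After char 1 ('Q'=16): chars_in_quartet=2 acc=0xAD0 bytes_emitted=0
After char 2 ('x'=49): chars_in_quartet=3 acc=0x2B431 bytes_emitted=0
After char 3 ('h'=33): chars_in_quartet=4 acc=0xAD0C61 -> emit AD 0C 61, reset; bytes_emitted=3
After char 4 ('0'=52): chars_in_quartet=1 acc=0x34 bytes_emitted=3
After char 5 ('o'=40): chars_in_quartet=2 acc=0xD28 bytes_emitted=3
After char 6 ('b'=27): chars_in_quartet=3 acc=0x34A1B bytes_emitted=3
After char 7 ('o'=40): chars_in_quartet=4 acc=0xD286E8 -> emit D2 86 E8, reset; bytes_emitted=6

Answer: AD 0C 61 D2 86 E8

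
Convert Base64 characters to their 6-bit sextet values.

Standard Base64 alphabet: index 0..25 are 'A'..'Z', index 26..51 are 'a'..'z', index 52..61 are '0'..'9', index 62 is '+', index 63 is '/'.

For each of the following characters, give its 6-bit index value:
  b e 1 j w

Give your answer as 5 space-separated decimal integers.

'b': a..z range, 26 + ord('b') − ord('a') = 27
'e': a..z range, 26 + ord('e') − ord('a') = 30
'1': 0..9 range, 52 + ord('1') − ord('0') = 53
'j': a..z range, 26 + ord('j') − ord('a') = 35
'w': a..z range, 26 + ord('w') − ord('a') = 48

Answer: 27 30 53 35 48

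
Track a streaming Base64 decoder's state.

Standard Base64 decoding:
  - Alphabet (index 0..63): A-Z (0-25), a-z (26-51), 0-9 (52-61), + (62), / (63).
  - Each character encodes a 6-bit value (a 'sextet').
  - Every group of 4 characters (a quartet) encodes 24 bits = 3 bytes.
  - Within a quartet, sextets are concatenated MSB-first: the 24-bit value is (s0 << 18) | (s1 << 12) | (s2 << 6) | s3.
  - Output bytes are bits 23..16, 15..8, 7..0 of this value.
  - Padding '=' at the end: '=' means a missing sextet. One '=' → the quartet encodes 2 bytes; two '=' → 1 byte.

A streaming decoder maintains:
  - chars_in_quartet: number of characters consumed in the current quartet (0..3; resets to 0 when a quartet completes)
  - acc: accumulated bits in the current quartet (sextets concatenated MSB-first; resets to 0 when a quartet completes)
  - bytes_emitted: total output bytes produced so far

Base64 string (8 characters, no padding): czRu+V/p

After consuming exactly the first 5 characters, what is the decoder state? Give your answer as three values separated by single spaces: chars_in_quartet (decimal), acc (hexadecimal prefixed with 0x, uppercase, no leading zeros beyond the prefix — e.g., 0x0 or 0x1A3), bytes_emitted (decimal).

After char 0 ('c'=28): chars_in_quartet=1 acc=0x1C bytes_emitted=0
After char 1 ('z'=51): chars_in_quartet=2 acc=0x733 bytes_emitted=0
After char 2 ('R'=17): chars_in_quartet=3 acc=0x1CCD1 bytes_emitted=0
After char 3 ('u'=46): chars_in_quartet=4 acc=0x73346E -> emit 73 34 6E, reset; bytes_emitted=3
After char 4 ('+'=62): chars_in_quartet=1 acc=0x3E bytes_emitted=3

Answer: 1 0x3E 3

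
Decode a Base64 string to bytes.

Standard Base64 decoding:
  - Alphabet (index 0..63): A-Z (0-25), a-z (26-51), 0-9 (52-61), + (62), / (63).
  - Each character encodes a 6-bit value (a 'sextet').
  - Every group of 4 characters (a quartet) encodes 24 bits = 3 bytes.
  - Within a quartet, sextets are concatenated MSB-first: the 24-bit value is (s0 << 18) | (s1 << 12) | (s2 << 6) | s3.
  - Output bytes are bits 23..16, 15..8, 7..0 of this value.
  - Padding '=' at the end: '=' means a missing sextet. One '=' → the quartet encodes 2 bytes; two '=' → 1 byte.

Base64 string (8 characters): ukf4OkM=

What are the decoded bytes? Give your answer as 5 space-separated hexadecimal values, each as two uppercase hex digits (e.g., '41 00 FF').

Answer: BA 47 F8 3A 43

Derivation:
After char 0 ('u'=46): chars_in_quartet=1 acc=0x2E bytes_emitted=0
After char 1 ('k'=36): chars_in_quartet=2 acc=0xBA4 bytes_emitted=0
After char 2 ('f'=31): chars_in_quartet=3 acc=0x2E91F bytes_emitted=0
After char 3 ('4'=56): chars_in_quartet=4 acc=0xBA47F8 -> emit BA 47 F8, reset; bytes_emitted=3
After char 4 ('O'=14): chars_in_quartet=1 acc=0xE bytes_emitted=3
After char 5 ('k'=36): chars_in_quartet=2 acc=0x3A4 bytes_emitted=3
After char 6 ('M'=12): chars_in_quartet=3 acc=0xE90C bytes_emitted=3
Padding '=': partial quartet acc=0xE90C -> emit 3A 43; bytes_emitted=5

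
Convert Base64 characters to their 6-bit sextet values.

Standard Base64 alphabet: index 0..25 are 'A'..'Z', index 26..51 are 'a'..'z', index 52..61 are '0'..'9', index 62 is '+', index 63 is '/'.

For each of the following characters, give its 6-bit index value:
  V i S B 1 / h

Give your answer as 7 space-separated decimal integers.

'V': A..Z range, ord('V') − ord('A') = 21
'i': a..z range, 26 + ord('i') − ord('a') = 34
'S': A..Z range, ord('S') − ord('A') = 18
'B': A..Z range, ord('B') − ord('A') = 1
'1': 0..9 range, 52 + ord('1') − ord('0') = 53
'/': index 63
'h': a..z range, 26 + ord('h') − ord('a') = 33

Answer: 21 34 18 1 53 63 33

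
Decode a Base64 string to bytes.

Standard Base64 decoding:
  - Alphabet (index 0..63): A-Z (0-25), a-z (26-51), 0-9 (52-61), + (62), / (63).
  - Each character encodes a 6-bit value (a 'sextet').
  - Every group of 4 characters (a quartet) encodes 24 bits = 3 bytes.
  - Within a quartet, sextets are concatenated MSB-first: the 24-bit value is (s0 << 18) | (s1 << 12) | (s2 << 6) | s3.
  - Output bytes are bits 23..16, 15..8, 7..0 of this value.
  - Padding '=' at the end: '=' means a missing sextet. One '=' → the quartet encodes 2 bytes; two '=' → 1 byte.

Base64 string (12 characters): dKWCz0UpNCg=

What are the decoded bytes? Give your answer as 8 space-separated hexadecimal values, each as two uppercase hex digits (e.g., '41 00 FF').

Answer: 74 A5 82 CF 45 29 34 28

Derivation:
After char 0 ('d'=29): chars_in_quartet=1 acc=0x1D bytes_emitted=0
After char 1 ('K'=10): chars_in_quartet=2 acc=0x74A bytes_emitted=0
After char 2 ('W'=22): chars_in_quartet=3 acc=0x1D296 bytes_emitted=0
After char 3 ('C'=2): chars_in_quartet=4 acc=0x74A582 -> emit 74 A5 82, reset; bytes_emitted=3
After char 4 ('z'=51): chars_in_quartet=1 acc=0x33 bytes_emitted=3
After char 5 ('0'=52): chars_in_quartet=2 acc=0xCF4 bytes_emitted=3
After char 6 ('U'=20): chars_in_quartet=3 acc=0x33D14 bytes_emitted=3
After char 7 ('p'=41): chars_in_quartet=4 acc=0xCF4529 -> emit CF 45 29, reset; bytes_emitted=6
After char 8 ('N'=13): chars_in_quartet=1 acc=0xD bytes_emitted=6
After char 9 ('C'=2): chars_in_quartet=2 acc=0x342 bytes_emitted=6
After char 10 ('g'=32): chars_in_quartet=3 acc=0xD0A0 bytes_emitted=6
Padding '=': partial quartet acc=0xD0A0 -> emit 34 28; bytes_emitted=8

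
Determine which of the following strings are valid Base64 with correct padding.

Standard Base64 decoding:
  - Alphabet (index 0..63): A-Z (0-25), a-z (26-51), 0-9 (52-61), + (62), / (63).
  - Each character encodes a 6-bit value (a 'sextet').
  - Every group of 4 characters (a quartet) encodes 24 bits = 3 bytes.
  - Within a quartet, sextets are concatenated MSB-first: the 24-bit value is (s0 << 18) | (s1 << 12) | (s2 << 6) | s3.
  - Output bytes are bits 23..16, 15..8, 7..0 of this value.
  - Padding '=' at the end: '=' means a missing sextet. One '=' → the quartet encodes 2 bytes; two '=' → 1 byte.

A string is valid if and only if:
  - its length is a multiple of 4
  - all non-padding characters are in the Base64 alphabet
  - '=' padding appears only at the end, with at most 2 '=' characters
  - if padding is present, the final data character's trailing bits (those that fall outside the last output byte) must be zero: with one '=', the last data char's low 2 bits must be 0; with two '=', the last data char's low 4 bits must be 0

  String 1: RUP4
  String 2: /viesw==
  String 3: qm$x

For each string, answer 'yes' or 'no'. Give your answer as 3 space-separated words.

Answer: yes yes no

Derivation:
String 1: 'RUP4' → valid
String 2: '/viesw==' → valid
String 3: 'qm$x' → invalid (bad char(s): ['$'])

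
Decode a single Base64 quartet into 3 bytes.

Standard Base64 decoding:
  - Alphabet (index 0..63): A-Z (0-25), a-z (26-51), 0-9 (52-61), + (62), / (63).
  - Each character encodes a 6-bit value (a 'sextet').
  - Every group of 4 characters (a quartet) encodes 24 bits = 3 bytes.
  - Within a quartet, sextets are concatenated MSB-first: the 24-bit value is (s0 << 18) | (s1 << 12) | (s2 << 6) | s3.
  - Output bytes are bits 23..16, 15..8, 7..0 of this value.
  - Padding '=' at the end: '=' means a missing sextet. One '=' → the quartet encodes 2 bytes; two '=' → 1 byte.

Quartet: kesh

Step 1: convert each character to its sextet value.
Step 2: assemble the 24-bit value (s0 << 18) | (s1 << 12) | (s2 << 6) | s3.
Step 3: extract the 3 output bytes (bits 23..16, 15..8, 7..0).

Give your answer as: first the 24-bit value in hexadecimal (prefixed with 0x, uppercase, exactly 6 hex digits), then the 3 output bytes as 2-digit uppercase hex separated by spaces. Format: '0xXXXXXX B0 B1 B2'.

Answer: 0x91EB21 91 EB 21

Derivation:
Sextets: k=36, e=30, s=44, h=33
24-bit: (36<<18) | (30<<12) | (44<<6) | 33
      = 0x900000 | 0x01E000 | 0x000B00 | 0x000021
      = 0x91EB21
Bytes: (v>>16)&0xFF=91, (v>>8)&0xFF=EB, v&0xFF=21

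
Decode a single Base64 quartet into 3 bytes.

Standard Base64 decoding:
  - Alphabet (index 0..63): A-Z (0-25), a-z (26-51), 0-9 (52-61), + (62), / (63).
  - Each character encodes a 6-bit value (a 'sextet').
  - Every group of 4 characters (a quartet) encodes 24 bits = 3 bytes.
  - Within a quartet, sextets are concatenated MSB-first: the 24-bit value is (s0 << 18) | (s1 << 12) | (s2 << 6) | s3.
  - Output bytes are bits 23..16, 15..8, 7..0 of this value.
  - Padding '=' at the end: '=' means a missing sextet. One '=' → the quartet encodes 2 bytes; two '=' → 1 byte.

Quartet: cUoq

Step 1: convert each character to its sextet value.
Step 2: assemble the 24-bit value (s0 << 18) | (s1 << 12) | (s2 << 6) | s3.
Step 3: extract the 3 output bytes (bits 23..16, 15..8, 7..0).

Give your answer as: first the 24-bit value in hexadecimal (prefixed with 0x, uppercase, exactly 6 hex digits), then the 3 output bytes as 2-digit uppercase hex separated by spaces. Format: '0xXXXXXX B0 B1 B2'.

Answer: 0x714A2A 71 4A 2A

Derivation:
Sextets: c=28, U=20, o=40, q=42
24-bit: (28<<18) | (20<<12) | (40<<6) | 42
      = 0x700000 | 0x014000 | 0x000A00 | 0x00002A
      = 0x714A2A
Bytes: (v>>16)&0xFF=71, (v>>8)&0xFF=4A, v&0xFF=2A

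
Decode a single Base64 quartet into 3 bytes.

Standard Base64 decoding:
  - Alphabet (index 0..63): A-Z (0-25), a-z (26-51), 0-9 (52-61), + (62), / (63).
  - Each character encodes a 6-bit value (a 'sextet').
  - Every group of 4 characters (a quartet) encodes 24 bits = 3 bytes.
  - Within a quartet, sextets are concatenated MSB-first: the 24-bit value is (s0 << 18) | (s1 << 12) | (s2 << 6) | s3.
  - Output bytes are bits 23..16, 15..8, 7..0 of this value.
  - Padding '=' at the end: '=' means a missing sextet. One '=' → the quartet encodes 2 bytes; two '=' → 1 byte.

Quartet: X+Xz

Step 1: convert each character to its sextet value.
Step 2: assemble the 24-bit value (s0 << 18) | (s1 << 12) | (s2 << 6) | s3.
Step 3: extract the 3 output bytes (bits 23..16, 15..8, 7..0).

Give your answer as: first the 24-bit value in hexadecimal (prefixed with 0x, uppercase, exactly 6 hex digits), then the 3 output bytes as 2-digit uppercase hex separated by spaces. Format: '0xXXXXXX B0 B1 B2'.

Sextets: X=23, +=62, X=23, z=51
24-bit: (23<<18) | (62<<12) | (23<<6) | 51
      = 0x5C0000 | 0x03E000 | 0x0005C0 | 0x000033
      = 0x5FE5F3
Bytes: (v>>16)&0xFF=5F, (v>>8)&0xFF=E5, v&0xFF=F3

Answer: 0x5FE5F3 5F E5 F3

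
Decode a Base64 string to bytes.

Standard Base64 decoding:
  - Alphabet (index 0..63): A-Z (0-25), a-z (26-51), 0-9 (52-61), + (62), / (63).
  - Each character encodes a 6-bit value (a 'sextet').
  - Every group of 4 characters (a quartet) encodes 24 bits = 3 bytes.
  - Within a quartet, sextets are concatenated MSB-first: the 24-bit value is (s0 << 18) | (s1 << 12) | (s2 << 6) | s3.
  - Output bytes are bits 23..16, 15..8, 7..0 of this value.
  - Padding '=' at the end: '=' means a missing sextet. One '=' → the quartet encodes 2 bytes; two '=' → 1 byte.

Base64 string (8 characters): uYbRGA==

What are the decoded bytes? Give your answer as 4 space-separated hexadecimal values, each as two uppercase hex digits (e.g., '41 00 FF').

After char 0 ('u'=46): chars_in_quartet=1 acc=0x2E bytes_emitted=0
After char 1 ('Y'=24): chars_in_quartet=2 acc=0xB98 bytes_emitted=0
After char 2 ('b'=27): chars_in_quartet=3 acc=0x2E61B bytes_emitted=0
After char 3 ('R'=17): chars_in_quartet=4 acc=0xB986D1 -> emit B9 86 D1, reset; bytes_emitted=3
After char 4 ('G'=6): chars_in_quartet=1 acc=0x6 bytes_emitted=3
After char 5 ('A'=0): chars_in_quartet=2 acc=0x180 bytes_emitted=3
Padding '==': partial quartet acc=0x180 -> emit 18; bytes_emitted=4

Answer: B9 86 D1 18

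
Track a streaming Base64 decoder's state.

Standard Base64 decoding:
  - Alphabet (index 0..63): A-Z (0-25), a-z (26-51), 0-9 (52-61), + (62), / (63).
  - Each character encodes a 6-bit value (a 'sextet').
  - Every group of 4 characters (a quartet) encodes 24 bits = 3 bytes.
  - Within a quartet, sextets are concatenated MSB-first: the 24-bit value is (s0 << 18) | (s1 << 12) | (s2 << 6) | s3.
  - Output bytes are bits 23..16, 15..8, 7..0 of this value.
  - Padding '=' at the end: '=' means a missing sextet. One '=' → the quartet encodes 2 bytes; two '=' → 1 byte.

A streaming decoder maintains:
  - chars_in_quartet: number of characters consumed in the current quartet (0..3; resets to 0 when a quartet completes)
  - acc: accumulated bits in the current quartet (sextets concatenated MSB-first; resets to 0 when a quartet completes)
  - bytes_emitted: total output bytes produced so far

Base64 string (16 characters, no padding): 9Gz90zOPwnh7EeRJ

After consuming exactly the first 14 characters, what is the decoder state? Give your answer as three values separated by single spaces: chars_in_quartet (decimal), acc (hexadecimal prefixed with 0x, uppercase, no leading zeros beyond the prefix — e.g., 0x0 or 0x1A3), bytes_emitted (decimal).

After char 0 ('9'=61): chars_in_quartet=1 acc=0x3D bytes_emitted=0
After char 1 ('G'=6): chars_in_quartet=2 acc=0xF46 bytes_emitted=0
After char 2 ('z'=51): chars_in_quartet=3 acc=0x3D1B3 bytes_emitted=0
After char 3 ('9'=61): chars_in_quartet=4 acc=0xF46CFD -> emit F4 6C FD, reset; bytes_emitted=3
After char 4 ('0'=52): chars_in_quartet=1 acc=0x34 bytes_emitted=3
After char 5 ('z'=51): chars_in_quartet=2 acc=0xD33 bytes_emitted=3
After char 6 ('O'=14): chars_in_quartet=3 acc=0x34CCE bytes_emitted=3
After char 7 ('P'=15): chars_in_quartet=4 acc=0xD3338F -> emit D3 33 8F, reset; bytes_emitted=6
After char 8 ('w'=48): chars_in_quartet=1 acc=0x30 bytes_emitted=6
After char 9 ('n'=39): chars_in_quartet=2 acc=0xC27 bytes_emitted=6
After char 10 ('h'=33): chars_in_quartet=3 acc=0x309E1 bytes_emitted=6
After char 11 ('7'=59): chars_in_quartet=4 acc=0xC2787B -> emit C2 78 7B, reset; bytes_emitted=9
After char 12 ('E'=4): chars_in_quartet=1 acc=0x4 bytes_emitted=9
After char 13 ('e'=30): chars_in_quartet=2 acc=0x11E bytes_emitted=9

Answer: 2 0x11E 9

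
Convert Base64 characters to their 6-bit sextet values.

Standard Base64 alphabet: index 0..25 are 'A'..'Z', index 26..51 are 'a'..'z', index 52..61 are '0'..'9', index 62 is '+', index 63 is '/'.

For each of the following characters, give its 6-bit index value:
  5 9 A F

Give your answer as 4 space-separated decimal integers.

'5': 0..9 range, 52 + ord('5') − ord('0') = 57
'9': 0..9 range, 52 + ord('9') − ord('0') = 61
'A': A..Z range, ord('A') − ord('A') = 0
'F': A..Z range, ord('F') − ord('A') = 5

Answer: 57 61 0 5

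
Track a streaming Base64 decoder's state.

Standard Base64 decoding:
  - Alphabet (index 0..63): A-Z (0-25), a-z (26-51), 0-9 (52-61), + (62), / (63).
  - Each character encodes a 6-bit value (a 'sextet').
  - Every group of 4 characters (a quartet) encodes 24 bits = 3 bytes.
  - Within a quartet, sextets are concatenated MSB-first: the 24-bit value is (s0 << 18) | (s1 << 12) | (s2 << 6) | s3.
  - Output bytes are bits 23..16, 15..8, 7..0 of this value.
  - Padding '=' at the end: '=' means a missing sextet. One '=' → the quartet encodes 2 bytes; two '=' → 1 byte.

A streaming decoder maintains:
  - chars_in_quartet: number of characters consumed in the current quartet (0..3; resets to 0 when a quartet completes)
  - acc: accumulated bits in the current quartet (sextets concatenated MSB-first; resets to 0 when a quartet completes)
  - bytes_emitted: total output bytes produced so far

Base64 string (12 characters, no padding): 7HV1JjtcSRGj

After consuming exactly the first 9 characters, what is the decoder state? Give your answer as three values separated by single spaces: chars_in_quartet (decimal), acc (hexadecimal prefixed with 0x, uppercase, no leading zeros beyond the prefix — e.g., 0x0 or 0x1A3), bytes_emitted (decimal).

Answer: 1 0x12 6

Derivation:
After char 0 ('7'=59): chars_in_quartet=1 acc=0x3B bytes_emitted=0
After char 1 ('H'=7): chars_in_quartet=2 acc=0xEC7 bytes_emitted=0
After char 2 ('V'=21): chars_in_quartet=3 acc=0x3B1D5 bytes_emitted=0
After char 3 ('1'=53): chars_in_quartet=4 acc=0xEC7575 -> emit EC 75 75, reset; bytes_emitted=3
After char 4 ('J'=9): chars_in_quartet=1 acc=0x9 bytes_emitted=3
After char 5 ('j'=35): chars_in_quartet=2 acc=0x263 bytes_emitted=3
After char 6 ('t'=45): chars_in_quartet=3 acc=0x98ED bytes_emitted=3
After char 7 ('c'=28): chars_in_quartet=4 acc=0x263B5C -> emit 26 3B 5C, reset; bytes_emitted=6
After char 8 ('S'=18): chars_in_quartet=1 acc=0x12 bytes_emitted=6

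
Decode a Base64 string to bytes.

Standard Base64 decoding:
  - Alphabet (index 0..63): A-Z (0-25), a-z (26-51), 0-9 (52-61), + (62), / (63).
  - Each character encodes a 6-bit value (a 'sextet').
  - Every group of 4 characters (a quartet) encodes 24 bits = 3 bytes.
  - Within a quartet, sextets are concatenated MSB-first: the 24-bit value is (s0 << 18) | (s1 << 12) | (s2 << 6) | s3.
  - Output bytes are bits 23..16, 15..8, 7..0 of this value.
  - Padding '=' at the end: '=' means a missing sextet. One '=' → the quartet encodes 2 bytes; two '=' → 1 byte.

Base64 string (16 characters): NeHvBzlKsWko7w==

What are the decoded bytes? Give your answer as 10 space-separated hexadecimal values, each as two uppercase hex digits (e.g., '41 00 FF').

After char 0 ('N'=13): chars_in_quartet=1 acc=0xD bytes_emitted=0
After char 1 ('e'=30): chars_in_quartet=2 acc=0x35E bytes_emitted=0
After char 2 ('H'=7): chars_in_quartet=3 acc=0xD787 bytes_emitted=0
After char 3 ('v'=47): chars_in_quartet=4 acc=0x35E1EF -> emit 35 E1 EF, reset; bytes_emitted=3
After char 4 ('B'=1): chars_in_quartet=1 acc=0x1 bytes_emitted=3
After char 5 ('z'=51): chars_in_quartet=2 acc=0x73 bytes_emitted=3
After char 6 ('l'=37): chars_in_quartet=3 acc=0x1CE5 bytes_emitted=3
After char 7 ('K'=10): chars_in_quartet=4 acc=0x7394A -> emit 07 39 4A, reset; bytes_emitted=6
After char 8 ('s'=44): chars_in_quartet=1 acc=0x2C bytes_emitted=6
After char 9 ('W'=22): chars_in_quartet=2 acc=0xB16 bytes_emitted=6
After char 10 ('k'=36): chars_in_quartet=3 acc=0x2C5A4 bytes_emitted=6
After char 11 ('o'=40): chars_in_quartet=4 acc=0xB16928 -> emit B1 69 28, reset; bytes_emitted=9
After char 12 ('7'=59): chars_in_quartet=1 acc=0x3B bytes_emitted=9
After char 13 ('w'=48): chars_in_quartet=2 acc=0xEF0 bytes_emitted=9
Padding '==': partial quartet acc=0xEF0 -> emit EF; bytes_emitted=10

Answer: 35 E1 EF 07 39 4A B1 69 28 EF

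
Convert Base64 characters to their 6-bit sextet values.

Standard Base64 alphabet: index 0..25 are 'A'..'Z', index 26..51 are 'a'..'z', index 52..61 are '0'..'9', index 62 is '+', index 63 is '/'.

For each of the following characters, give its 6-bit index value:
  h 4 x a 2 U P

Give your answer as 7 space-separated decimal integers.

Answer: 33 56 49 26 54 20 15

Derivation:
'h': a..z range, 26 + ord('h') − ord('a') = 33
'4': 0..9 range, 52 + ord('4') − ord('0') = 56
'x': a..z range, 26 + ord('x') − ord('a') = 49
'a': a..z range, 26 + ord('a') − ord('a') = 26
'2': 0..9 range, 52 + ord('2') − ord('0') = 54
'U': A..Z range, ord('U') − ord('A') = 20
'P': A..Z range, ord('P') − ord('A') = 15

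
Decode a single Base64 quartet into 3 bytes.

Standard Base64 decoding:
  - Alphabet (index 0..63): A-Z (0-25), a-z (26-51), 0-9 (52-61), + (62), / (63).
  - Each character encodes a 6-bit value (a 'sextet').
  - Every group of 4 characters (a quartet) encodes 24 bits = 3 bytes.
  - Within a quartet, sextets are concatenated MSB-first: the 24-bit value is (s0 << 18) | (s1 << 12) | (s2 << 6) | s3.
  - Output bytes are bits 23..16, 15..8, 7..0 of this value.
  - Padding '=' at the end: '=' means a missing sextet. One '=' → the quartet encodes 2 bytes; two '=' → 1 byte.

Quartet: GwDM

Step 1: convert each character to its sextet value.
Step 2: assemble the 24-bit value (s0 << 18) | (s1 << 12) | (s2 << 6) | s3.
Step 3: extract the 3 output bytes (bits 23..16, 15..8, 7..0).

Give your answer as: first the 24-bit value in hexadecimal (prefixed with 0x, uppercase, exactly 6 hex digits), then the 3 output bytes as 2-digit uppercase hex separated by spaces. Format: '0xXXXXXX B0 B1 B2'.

Answer: 0x1B00CC 1B 00 CC

Derivation:
Sextets: G=6, w=48, D=3, M=12
24-bit: (6<<18) | (48<<12) | (3<<6) | 12
      = 0x180000 | 0x030000 | 0x0000C0 | 0x00000C
      = 0x1B00CC
Bytes: (v>>16)&0xFF=1B, (v>>8)&0xFF=00, v&0xFF=CC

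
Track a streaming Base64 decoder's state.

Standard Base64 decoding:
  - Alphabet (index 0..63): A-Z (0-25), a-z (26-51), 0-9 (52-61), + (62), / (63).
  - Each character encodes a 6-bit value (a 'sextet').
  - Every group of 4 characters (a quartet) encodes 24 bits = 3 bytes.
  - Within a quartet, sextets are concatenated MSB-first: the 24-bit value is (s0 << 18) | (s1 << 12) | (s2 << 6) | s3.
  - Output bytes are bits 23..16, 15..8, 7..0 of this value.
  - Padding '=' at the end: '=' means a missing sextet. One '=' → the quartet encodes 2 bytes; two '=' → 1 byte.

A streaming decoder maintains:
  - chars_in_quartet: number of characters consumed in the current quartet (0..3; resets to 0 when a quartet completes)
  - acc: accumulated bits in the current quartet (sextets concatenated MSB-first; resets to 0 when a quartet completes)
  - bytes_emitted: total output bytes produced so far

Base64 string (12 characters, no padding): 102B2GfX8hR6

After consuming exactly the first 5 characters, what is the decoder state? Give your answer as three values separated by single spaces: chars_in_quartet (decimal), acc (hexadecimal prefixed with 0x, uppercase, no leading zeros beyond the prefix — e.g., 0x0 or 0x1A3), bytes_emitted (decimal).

After char 0 ('1'=53): chars_in_quartet=1 acc=0x35 bytes_emitted=0
After char 1 ('0'=52): chars_in_quartet=2 acc=0xD74 bytes_emitted=0
After char 2 ('2'=54): chars_in_quartet=3 acc=0x35D36 bytes_emitted=0
After char 3 ('B'=1): chars_in_quartet=4 acc=0xD74D81 -> emit D7 4D 81, reset; bytes_emitted=3
After char 4 ('2'=54): chars_in_quartet=1 acc=0x36 bytes_emitted=3

Answer: 1 0x36 3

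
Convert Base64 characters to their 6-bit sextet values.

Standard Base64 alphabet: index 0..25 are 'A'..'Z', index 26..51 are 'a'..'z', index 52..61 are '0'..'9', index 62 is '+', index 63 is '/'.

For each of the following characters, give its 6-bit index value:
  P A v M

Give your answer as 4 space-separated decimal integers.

'P': A..Z range, ord('P') − ord('A') = 15
'A': A..Z range, ord('A') − ord('A') = 0
'v': a..z range, 26 + ord('v') − ord('a') = 47
'M': A..Z range, ord('M') − ord('A') = 12

Answer: 15 0 47 12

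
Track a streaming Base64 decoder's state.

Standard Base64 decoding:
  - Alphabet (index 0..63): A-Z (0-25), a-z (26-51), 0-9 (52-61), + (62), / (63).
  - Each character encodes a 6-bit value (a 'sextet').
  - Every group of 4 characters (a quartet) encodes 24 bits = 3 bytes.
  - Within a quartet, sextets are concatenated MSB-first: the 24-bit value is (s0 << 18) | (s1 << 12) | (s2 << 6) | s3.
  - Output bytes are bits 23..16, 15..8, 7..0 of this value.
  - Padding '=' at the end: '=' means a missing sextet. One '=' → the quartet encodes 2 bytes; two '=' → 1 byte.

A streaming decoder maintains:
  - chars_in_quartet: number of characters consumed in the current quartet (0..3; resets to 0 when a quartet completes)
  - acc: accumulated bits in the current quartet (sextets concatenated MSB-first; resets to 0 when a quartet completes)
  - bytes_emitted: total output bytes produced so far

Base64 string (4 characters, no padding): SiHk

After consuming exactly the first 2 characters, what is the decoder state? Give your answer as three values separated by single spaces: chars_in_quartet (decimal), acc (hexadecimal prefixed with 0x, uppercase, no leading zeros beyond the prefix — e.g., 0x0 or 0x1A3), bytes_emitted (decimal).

After char 0 ('S'=18): chars_in_quartet=1 acc=0x12 bytes_emitted=0
After char 1 ('i'=34): chars_in_quartet=2 acc=0x4A2 bytes_emitted=0

Answer: 2 0x4A2 0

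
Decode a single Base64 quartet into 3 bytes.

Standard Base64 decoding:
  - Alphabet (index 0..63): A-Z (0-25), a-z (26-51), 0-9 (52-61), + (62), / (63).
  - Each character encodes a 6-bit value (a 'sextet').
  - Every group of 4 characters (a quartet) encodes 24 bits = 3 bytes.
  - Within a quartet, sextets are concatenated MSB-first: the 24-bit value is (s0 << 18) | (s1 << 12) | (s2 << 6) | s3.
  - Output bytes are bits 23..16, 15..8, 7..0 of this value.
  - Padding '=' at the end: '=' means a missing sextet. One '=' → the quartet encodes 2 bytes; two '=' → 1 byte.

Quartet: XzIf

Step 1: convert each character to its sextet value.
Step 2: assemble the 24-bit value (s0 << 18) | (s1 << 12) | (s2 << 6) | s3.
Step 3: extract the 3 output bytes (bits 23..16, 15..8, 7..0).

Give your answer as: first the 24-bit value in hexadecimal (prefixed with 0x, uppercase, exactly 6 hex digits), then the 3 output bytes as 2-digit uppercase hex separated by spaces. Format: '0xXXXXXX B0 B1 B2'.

Answer: 0x5F321F 5F 32 1F

Derivation:
Sextets: X=23, z=51, I=8, f=31
24-bit: (23<<18) | (51<<12) | (8<<6) | 31
      = 0x5C0000 | 0x033000 | 0x000200 | 0x00001F
      = 0x5F321F
Bytes: (v>>16)&0xFF=5F, (v>>8)&0xFF=32, v&0xFF=1F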